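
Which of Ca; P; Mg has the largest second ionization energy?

Consider each +1 ion: Ca⁺ still has 1 valence electron; P⁺ still has 4 valence electrons; Mg⁺ still has 1 valence electron.
All are still removing valence electrons, so compare the +1 ions as you would atoms: IE_2 generally rises across a period (higher Z_eff) and falls down a group (larger shell), subject to the usual subshell exceptions.
Valence configurations: Ca⁺ [Ar]4s¹, P⁺ [Ne]3s²3p², Mg⁺ [Ne]3s¹.
Tabulated IE_2 (kJ/mol): Ca 1145, P 1907, Mg 1451.
So the second ionization energies run Ca < Mg < P.

P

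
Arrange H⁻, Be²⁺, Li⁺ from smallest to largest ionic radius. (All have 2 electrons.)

Be²⁺ < Li⁺ < H⁻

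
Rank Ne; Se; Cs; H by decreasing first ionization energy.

Ne, H, Se, Cs

H is in period 1, group 1; Ne is in period 2, group 18; Se is in period 4, group 16; Cs is in period 6, group 1.
IE₁ increases left→right with effective nuclear charge and decreases top→bottom as the valence shell moves farther out.
Here both period and group differ, so the two effects have to be weighed against each other.
Se > Cs: relative to Cs, both the across-period and down-group shifts push Se's first ionization energy up.
H > Se: period and group pull opposite ways; the down-group shift dominates (1312 vs 941 kJ/mol).
Ne > H: period and group pull opposite ways; the across-period shift dominates (2081 vs 1312 kJ/mol).
Approximate values (kJ/mol): H 1312, Ne 2081, Se 941, Cs 376.
So from highest to lowest: Ne > H > Se > Cs.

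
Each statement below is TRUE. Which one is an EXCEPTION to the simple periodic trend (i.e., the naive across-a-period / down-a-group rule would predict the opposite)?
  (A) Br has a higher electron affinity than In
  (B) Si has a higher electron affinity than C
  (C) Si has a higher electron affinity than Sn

The general trend: electron affinity increases across a period and decreases down a group.
(A) Br (period 4, group 17) vs In (period 5, group 13): the stated order agrees with the simple trend.
(B) Si (period 3, group 14) vs C (period 2, group 14): the stated order contradicts the simple trend.
(C) Si (period 3, group 14) vs Sn (period 5, group 14): the stated order agrees with the simple trend.
The exception is (B): Si's larger, more diffuse 3p orbitals accept an added electron slightly more readily than C's compact 2p.

(B)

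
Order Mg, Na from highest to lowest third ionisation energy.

Mg > Na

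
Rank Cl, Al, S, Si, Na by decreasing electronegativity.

Cl > S > Si > Al > Na

Na is in period 3, group 1; Al is in period 3, group 13; Si is in period 3, group 14; S is in period 3, group 16; Cl is in period 3, group 17.
Atoms toward the upper right of the periodic table pull bonding electrons most strongly.
All lie in period 3, so electronegativity increases left to right.
So from highest to lowest: Cl > S > Si > Al > Na.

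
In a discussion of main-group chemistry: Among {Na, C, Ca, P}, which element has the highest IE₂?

Na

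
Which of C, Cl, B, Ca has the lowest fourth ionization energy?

IE_4 is the cost of taking one more electron from the +3 cation: C³⁺ still has 1 valence electron; Cl³⁺ still has 4 valence electrons; B³⁺ is the bare [He] core; Ca³⁺ is already 1 electron into the core.
Pulling an electron out of a noble-gas core costs far more than removing a remaining valence electron, so Ca and B sit at the high end of IE_4.
Valence configurations: C³⁺ [He]2s¹, Cl³⁺ [Ne]3s²3p².
The numbers (kJ/mol): C 6223, Cl 5159, B 25026, Ca 6491.
Hence IE_4: Cl < C < Ca < B.

Cl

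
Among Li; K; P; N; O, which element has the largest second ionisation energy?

Li

The second ionization energy removes an electron from the +1 ion. For each element: Li⁺ is the bare [He] core; K⁺ is the bare [Ar] core; P⁺ still has 4 valence electrons; N⁺ still has 4 valence electrons; O⁺ still has 5 valence electrons.
Usually core removal costs more than valence removal, but here the competition is close: a tightly held n=2 valence electron can cost more to remove than an n=3 core electron, so the actual values have to decide it.
Valence configurations: P⁺ [Ne]3s²3p², N⁺ [He]2s²2p², O⁺ [He]2s²2p³.
Approximate IE_2 values (kJ/mol): Li 7298, K 3052, P 1907, N 2856, O 3388.
Hence IE_2: P < N < K < O < Li.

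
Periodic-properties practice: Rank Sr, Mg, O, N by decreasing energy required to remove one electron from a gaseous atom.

N is in period 2, group 15; O is in period 2, group 16; Mg is in period 3, group 2; Sr is in period 5, group 2.
Across a period the outer electron is held more tightly (higher IE₁); down a group it sits in a higher shell, more shielded, and comes off more easily.
Here both period and group differ, so the two effects have to be weighed against each other.
Mg > Sr: Mg sits above Sr in group 2, so the down-group effect alone puts Mg higher.
O > Mg: relative to Mg, both the across-period and down-group shifts push O's first ionization energy up.
N > O: this pair runs against the simple trend — see the exception note.
Note the exception: N has a higher first ionization energy than O, contrary to the simple trend — pairing an electron in O's 2p⁴ costs repulsion energy, so O ionizes more easily than half-filled N (2p³).
Tabulated first ionization energy (kJ/mol): N 1402, O 1314, Mg 738, Sr 550.
So from highest to lowest: N > O > Mg > Sr.

N, O, Mg, Sr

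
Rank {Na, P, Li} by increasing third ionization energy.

P, Na, Li

The third ionization energy removes an electron from the +2 ion. For each element: Na²⁺ is already 1 electron into the core; P²⁺ still has 3 valence electrons; Li²⁺ is already 1 electron into the core.
Core electrons are held far more tightly than valence electrons, so Na and Li top the IE_3 order.
Tabulated IE_3 (kJ/mol): Na 6910, P 2914, Li 11815.
Putting it together, IE_3: P < Na < Li.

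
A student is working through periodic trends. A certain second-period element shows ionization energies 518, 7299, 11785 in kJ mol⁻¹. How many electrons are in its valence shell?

1

Look for the largest jump between consecutive ionization energies: IE2/IE1 ≈ 14.1, far larger than any earlier ratio.
That jump marks the point where a core electron is being removed. So the atom has 1 valence electron.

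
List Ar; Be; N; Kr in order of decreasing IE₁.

Ar > N > Kr > Be

Removing the outermost electron gets harder across a period and easier down a group.
These span different periods and groups, so the two trends combine.
Kr > Be: period and group pull opposite ways; the across-period shift dominates (1351 vs 900 kJ/mol).
N > Kr: the two effects oppose for this pair; the down-group effect wins (1402 vs 1351 kJ/mol).
Ar > N: the two effects oppose for this pair; the across-period effect wins (1521 vs 1402 kJ/mol).
Tabulated first ionization energy (kJ/mol): Be 900, N 1402, Ar 1521, Kr 1351.
So from highest to lowest: Ar > N > Kr > Be.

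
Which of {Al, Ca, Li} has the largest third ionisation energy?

Li

The third ionization energy removes an electron from the +2 ion. For each element: Al²⁺ still has 1 valence electron; Ca²⁺ is the bare [Ar] core; Li²⁺ is already 1 electron into the core.
Core electrons are held far more tightly than valence electrons, so Ca and Li top the IE_3 order.
Approximate IE_3 values (kJ/mol): Al 2745, Ca 4912, Li 11815.
Overall IE_3 order: Al < Ca < Li.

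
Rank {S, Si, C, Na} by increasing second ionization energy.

Si < S < C < Na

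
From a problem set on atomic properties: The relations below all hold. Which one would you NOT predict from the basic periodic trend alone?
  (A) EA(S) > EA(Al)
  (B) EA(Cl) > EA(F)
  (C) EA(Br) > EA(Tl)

(B)

The general trend: electron affinity increases across a period and decreases down a group.
(A) S (period 3, group 16) vs Al (period 3, group 13): the stated order agrees with the simple trend.
(B) Cl (period 3, group 17) vs F (period 2, group 17): the stated order contradicts the simple trend.
(C) Br (period 4, group 17) vs Tl (period 6, group 13): the stated order agrees with the simple trend.
The exception is (B): F's small 2p subshell makes the incoming electron feel strong e⁻–e⁻ repulsion, so Cl actually releases more energy on gaining an electron.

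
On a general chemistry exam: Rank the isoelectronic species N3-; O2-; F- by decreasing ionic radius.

N3- > O2- > F-

All of these have 10 electrons, so size is governed by nuclear charge alone: the more protons, the stronger the pull on the same electron cloud, and the smaller the ion.
Nuclear charges: F- (Z=9), O2- (Z=8), N3- (Z=7).
Largest to smallest: N3- > O2- > F-.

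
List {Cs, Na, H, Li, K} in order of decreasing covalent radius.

Cs, K, Na, Li, H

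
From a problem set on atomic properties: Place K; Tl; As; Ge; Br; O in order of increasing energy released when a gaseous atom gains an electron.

Tl < K < As < Ge < O < Br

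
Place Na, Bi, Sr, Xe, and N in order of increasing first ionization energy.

N is in period 2, group 15; Na is in period 3, group 1; Sr is in period 5, group 2; Xe is in period 5, group 18; Bi is in period 6, group 15.
First ionization energy rises across a period (greater Z_eff holds electrons more tightly) and falls down a group (valence electrons are farther from the nucleus).
These span different periods and groups, so the two trends combine.
Sr > Na: period and group pull opposite ways; the across-period shift dominates (550 vs 496 kJ/mol).
Bi > Sr: the two effects oppose for this pair; the across-period effect wins (703 vs 550 kJ/mol).
Xe > Bi: both effects reinforce here, so Xe is clearly the higher of the two.
N > Xe: period and group pull opposite ways; the down-group shift dominates (1402 vs 1170 kJ/mol).
Tabulated first ionization energy (kJ/mol): N 1402, Na 496, Sr 550, Xe 1170, Bi 703.
So from lowest to highest: Na < Sr < Bi < Xe < N.

Na < Sr < Bi < Xe < N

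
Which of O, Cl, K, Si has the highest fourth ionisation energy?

O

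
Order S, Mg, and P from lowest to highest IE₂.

The second ionization energy removes an electron from the +1 ion. For each element: S⁺ still has 5 valence electrons; Mg⁺ still has 1 valence electron; P⁺ still has 4 valence electrons.
All are still removing valence electrons, so compare the +1 ions as you would atoms: IE_2 generally rises across a period (higher Z_eff) and falls down a group (larger shell), subject to the usual subshell exceptions.
Valence configurations: S⁺ [Ne]3s²3p³, Mg⁺ [Ne]3s¹, P⁺ [Ne]3s²3p².
Approximate IE_2 values (kJ/mol): S 2252, Mg 1451, P 1907.
Overall IE_2 order: Mg < P < S.

Mg < P < S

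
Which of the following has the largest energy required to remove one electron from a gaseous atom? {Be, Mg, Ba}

Across a period the outer electron is held more tightly (higher IE₁); down a group it sits in a higher shell, more shielded, and comes off more easily.
All are in group 2, so first ionization energy increases up the group.
The largest energy required to remove one electron from a gaseous atom among these belongs to Be.

Be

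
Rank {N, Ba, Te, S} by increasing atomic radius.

Radius decreases left→right (rising Z_eff, same n) and increases top→bottom (higher n).
Neither a single period nor a single group — weigh both effects.
S > N: the two effects oppose for this pair; the down-group effect wins (103 vs 71 pm).
Te > S: Te sits below S in group 16, so the down-group effect alone puts Te larger.
Ba > Te: relative to Te, both the across-period and down-group shifts push Ba's atomic radius up.
For reference (pm): N 71, S 103, Te 136, Ba 196.
So from smallest to largest: N < S < Te < Ba.

N < S < Te < Ba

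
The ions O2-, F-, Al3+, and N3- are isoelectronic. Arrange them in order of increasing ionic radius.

All of these have 10 electrons, so size is governed by nuclear charge alone: the more protons, the stronger the pull on the same electron cloud, and the smaller the ion.
Nuclear charges: Al3+ (Z=13), F- (Z=9), O2- (Z=8), N3- (Z=7).
Smallest to largest: Al3+ < F- < O2- < N3-.

Al3+, F-, O2-, N3-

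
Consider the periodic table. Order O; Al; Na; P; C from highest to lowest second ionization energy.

The second ionization energy removes an electron from the +1 ion. For each element: O⁺ still has 5 valence electrons; Al⁺ still has 2 valence electrons; Na⁺ is the bare [Ne] core; P⁺ still has 4 valence electrons; C⁺ still has 3 valence electrons.
Pulling an electron out of a noble-gas core costs far more than removing a remaining valence electron, so Na sits at the high end of IE_2.
Valence configurations: O⁺ [He]2s²2p³, Al⁺ [Ne]3s², P⁺ [Ne]3s²3p², C⁺ [He]2s²2p¹.
The numbers (kJ/mol): O 3388, Al 1817, Na 4562, P 1907, C 2353.
So the second ionization energies run Al < P < C < O < Na.

Na > O > C > P > Al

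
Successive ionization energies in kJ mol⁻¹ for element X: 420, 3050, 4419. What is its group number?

Group 1

Look for the largest jump between consecutive ionization energies: IE2/IE1 ≈ 7.3, far larger than any earlier ratio.
That jump marks the point where a core electron is being removed. So the atom has 1 valence electron.
A main-group element with 1 valence electron is in group 1.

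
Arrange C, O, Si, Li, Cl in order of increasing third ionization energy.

Si < Cl < C < O < Li

IE_3 is the cost of taking one more electron from the +2 cation: C²⁺ still has 2 valence electrons; O²⁺ still has 4 valence electrons; Si²⁺ still has 2 valence electrons; Li²⁺ is already 1 electron into the core; Cl²⁺ still has 5 valence electrons.
Core electrons are held far more tightly than valence electrons, so Li tops the IE_3 order.
Valence configurations: C²⁺ [He]2s², O²⁺ [He]2s²2p², Si²⁺ [Ne]3s², Cl²⁺ [Ne]3s²3p³.
The numbers (kJ/mol): C 4620, O 5300, Si 3232, Li 11815, Cl 3822.
Putting it together, IE_3: Si < Cl < C < O < Li.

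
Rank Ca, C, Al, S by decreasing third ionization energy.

IE_3 is the cost of taking one more electron from the +2 cation: Ca²⁺ is the bare [Ar] core; C²⁺ still has 2 valence electrons; Al²⁺ still has 1 valence electron; S²⁺ still has 4 valence electrons.
Pulling an electron out of a noble-gas core costs far more than removing a remaining valence electron, so Ca sits at the high end of IE_3.
Valence configurations: C²⁺ [He]2s², Al²⁺ [Ne]3s¹, S²⁺ [Ne]3s²3p².
Approximate IE_3 values (kJ/mol): Ca 4912, C 4620, Al 2745, S 3357.
Putting it together, IE_3: Al < S < C < Ca.

Ca > C > S > Al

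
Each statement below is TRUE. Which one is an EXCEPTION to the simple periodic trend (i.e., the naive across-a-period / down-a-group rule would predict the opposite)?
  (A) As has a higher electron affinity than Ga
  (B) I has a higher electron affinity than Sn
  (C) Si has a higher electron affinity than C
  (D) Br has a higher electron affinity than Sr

The general trend: electron affinity increases across a period and decreases down a group.
(A) As (period 4, group 15) vs Ga (period 4, group 13): the stated order agrees with the simple trend.
(B) I (period 5, group 17) vs Sn (period 5, group 14): the stated order agrees with the simple trend.
(C) Si (period 3, group 14) vs C (period 2, group 14): the stated order contradicts the simple trend.
(D) Br (period 4, group 17) vs Sr (period 5, group 2): the stated order agrees with the simple trend.
The exception is (C): Si's larger, more diffuse 3p orbitals accept an added electron slightly more readily than C's compact 2p.

(C)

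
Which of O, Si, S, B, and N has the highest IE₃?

O

Consider each +2 ion: O²⁺ still has 4 valence electrons; Si²⁺ still has 2 valence electrons; S²⁺ still has 4 valence electrons; B²⁺ still has 1 valence electron; N²⁺ still has 3 valence electrons.
All are still removing valence electrons, so compare the +2 ions as you would atoms: IE_3 generally rises across a period (higher Z_eff) and falls down a group (larger shell), subject to the usual subshell exceptions.
Valence configurations: O²⁺ [He]2s²2p², Si²⁺ [Ne]3s², S²⁺ [Ne]3s²3p², B²⁺ [He]2s¹, N²⁺ [He]2s²2p¹.
The numbers (kJ/mol): O 5300, Si 3232, S 3357, B 3660, N 4578.
So the third ionization energies run Si < S < B < N < O.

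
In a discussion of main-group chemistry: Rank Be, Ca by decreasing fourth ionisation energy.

IE_4 is the cost of taking one more electron from the +3 cation: Be³⁺ is already 1 electron into the core; Ca³⁺ is already 1 electron into the core.
All of these are removing an electron from a noble-gas core or deeper; the smaller core (lower principal quantum number) is held far more tightly, and within a period the higher nuclear charge binds the same core more tightly.
Approximate IE_4 values (kJ/mol): Be 21007, Ca 6491.
Putting it together, IE_4: Ca < Be.

Be > Ca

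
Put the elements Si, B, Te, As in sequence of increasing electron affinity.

Electron affinity generally becomes more exothermic across a period toward the halogens and less exothermic down a group.
A diagonal step moves right (one effect) and down (the opposite effect) at once.
As > B: period and group pull opposite ways; the across-period shift dominates (78 vs 27 kJ/mol).
Si > As: the two effects oppose for this pair; the down-group effect wins (134 vs 78 kJ/mol).
Te > Si: period and group pull opposite ways; the across-period shift dominates (190 vs 134 kJ/mol).
For reference (kJ/mol): B 27, Si 134, As 78, Te 190.
So from lowest to highest: B < As < Si < Te.

B, As, Si, Te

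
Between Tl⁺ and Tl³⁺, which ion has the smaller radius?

Both ions have Z = 81 protons, but Tl³⁺ has lost more electrons, so its remaining electrons feel a larger effective nuclear charge per electron and are pulled in more tightly.
Higher positive charge → smaller ion, so Tl⁺ > Tl³⁺.

Tl³⁺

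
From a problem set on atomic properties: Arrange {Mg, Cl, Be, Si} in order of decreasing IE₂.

After 1 electron has been removed, what remains? Mg⁺ still has 1 valence electron; Cl⁺ still has 6 valence electrons; Be⁺ still has 1 valence electron; Si⁺ still has 3 valence electrons.
All are still removing valence electrons, so compare the +1 ions as you would atoms: IE_2 generally rises across a period (higher Z_eff) and falls down a group (larger shell), subject to the usual subshell exceptions.
Valence configurations: Mg⁺ [Ne]3s¹, Cl⁺ [Ne]3s²3p⁴, Be⁺ [He]2s¹, Si⁺ [Ne]3s²3p¹.
Approximate IE_2 values (kJ/mol): Mg 1451, Cl 2298, Be 1757, Si 1577.
So the second ionization energies run Mg < Si < Be < Cl.

Cl, Be, Si, Mg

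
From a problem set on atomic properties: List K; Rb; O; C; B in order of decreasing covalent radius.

Rb > K > B > C > O

Radius decreases left→right (rising Z_eff, same n) and increases top→bottom (higher n).
Here both period and group differ, so the two effects have to be weighed against each other.
C > O: C lies to the left of O in period 2, so the across-period effect alone puts C larger.
B > C: both are in period 2; the period trend gives B the larger value.
K > B: both effects reinforce here, so K is clearly the larger of the two.
Rb > K: Rb sits below K in group 1, so the down-group effect alone puts Rb larger.
For reference (pm): B 85, C 75, O 63, K 196, Rb 210.
So from largest to smallest: Rb > K > B > C > O.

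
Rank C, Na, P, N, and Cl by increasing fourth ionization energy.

After 3 electrons have been removed, what remains? C³⁺ still has 1 valence electron; Na³⁺ is already 2 electrons into the core; P³⁺ still has 2 valence electrons; N³⁺ still has 2 valence electrons; Cl³⁺ still has 4 valence electrons.
Pulling an electron out of a noble-gas core costs far more than removing a remaining valence electron, so Na sits at the high end of IE_4.
Valence configurations: C³⁺ [He]2s¹, P³⁺ [Ne]3s², N³⁺ [He]2s², Cl³⁺ [Ne]3s²3p².
Approximate IE_4 values (kJ/mol): C 6223, Na 9543, P 4964, N 7475, Cl 5159.
So the fourth ionization energies run P < Cl < C < N < Na.

P, Cl, C, N, Na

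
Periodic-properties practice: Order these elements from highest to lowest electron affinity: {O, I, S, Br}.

Br, I, S, O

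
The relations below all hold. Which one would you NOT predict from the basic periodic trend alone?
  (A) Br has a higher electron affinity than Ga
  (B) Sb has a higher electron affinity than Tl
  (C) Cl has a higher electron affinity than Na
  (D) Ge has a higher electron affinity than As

The general trend: electron affinity increases across a period and decreases down a group.
(A) Br (period 4, group 17) vs Ga (period 4, group 13): the stated order agrees with the simple trend.
(B) Sb (period 5, group 15) vs Tl (period 6, group 13): the stated order agrees with the simple trend.
(C) Cl (period 3, group 17) vs Na (period 3, group 1): the stated order agrees with the simple trend.
(D) Ge (period 4, group 14) vs As (period 4, group 15): the stated order contradicts the simple trend.
The exception is (D): adding an electron to As's half-filled 4p³ is unfavourable, so Ge (4p²) has the more exothermic EA.

(D)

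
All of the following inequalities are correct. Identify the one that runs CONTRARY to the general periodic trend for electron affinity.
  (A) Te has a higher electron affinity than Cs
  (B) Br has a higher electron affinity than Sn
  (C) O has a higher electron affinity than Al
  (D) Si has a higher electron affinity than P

The general trend: electron affinity increases across a period and decreases down a group.
(A) Te (period 5, group 16) vs Cs (period 6, group 1): the stated order agrees with the simple trend.
(B) Br (period 4, group 17) vs Sn (period 5, group 14): the stated order agrees with the simple trend.
(C) O (period 2, group 16) vs Al (period 3, group 13): the stated order agrees with the simple trend.
(D) Si (period 3, group 14) vs P (period 3, group 15): the stated order contradicts the simple trend.
The exception is (D): adding an electron to P's half-filled 3p³ is unfavourable, so Si (3p²) has the more exothermic EA.

(D)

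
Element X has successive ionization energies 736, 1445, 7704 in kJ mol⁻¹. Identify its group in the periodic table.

Group 2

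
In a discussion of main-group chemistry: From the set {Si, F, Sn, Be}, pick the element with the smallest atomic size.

Be is in period 2, group 2; F is in period 2, group 17; Si is in period 3, group 14; Sn is in period 5, group 14.
Radius decreases left→right (rising Z_eff, same n) and increases top→bottom (higher n).
Neither a single period nor a single group — weigh both effects.
Be > F: Be lies to the left of F in period 2, so the across-period effect alone puts Be larger.
Si > Be: the two effects oppose for this pair; the down-group effect wins (116 vs 102 pm).
Sn > Si: they share group 14; the group trend gives Sn the larger value.
Tabulated atomic radius (pm): Be 102, F 64, Si 116, Sn 140.
The smallest atomic size among these belongs to F.

F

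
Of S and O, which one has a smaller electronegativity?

S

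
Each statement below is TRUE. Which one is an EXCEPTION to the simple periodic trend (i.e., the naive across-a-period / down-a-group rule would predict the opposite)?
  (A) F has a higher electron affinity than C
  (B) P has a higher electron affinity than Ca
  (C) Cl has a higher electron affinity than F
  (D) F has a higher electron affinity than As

The general trend: electron affinity increases across a period and decreases down a group.
(A) F (period 2, group 17) vs C (period 2, group 14): the stated order agrees with the simple trend.
(B) P (period 3, group 15) vs Ca (period 4, group 2): the stated order agrees with the simple trend.
(C) Cl (period 3, group 17) vs F (period 2, group 17): the stated order contradicts the simple trend.
(D) F (period 2, group 17) vs As (period 4, group 15): the stated order agrees with the simple trend.
The exception is (C): F's small 2p subshell makes the incoming electron feel strong e⁻–e⁻ repulsion, so Cl actually releases more energy on gaining an electron.

(C)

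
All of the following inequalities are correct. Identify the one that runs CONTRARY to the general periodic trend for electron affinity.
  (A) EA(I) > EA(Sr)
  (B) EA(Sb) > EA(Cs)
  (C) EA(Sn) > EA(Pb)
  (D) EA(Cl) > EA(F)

The general trend: electron affinity increases across a period and decreases down a group.
(A) I (period 5, group 17) vs Sr (period 5, group 2): the stated order agrees with the simple trend.
(B) Sb (period 5, group 15) vs Cs (period 6, group 1): the stated order agrees with the simple trend.
(C) Sn (period 5, group 14) vs Pb (period 6, group 14): the stated order agrees with the simple trend.
(D) Cl (period 3, group 17) vs F (period 2, group 17): the stated order contradicts the simple trend.
The exception is (D): F's small 2p subshell makes the incoming electron feel strong e⁻–e⁻ repulsion, so Cl actually releases more energy on gaining an electron.

(D)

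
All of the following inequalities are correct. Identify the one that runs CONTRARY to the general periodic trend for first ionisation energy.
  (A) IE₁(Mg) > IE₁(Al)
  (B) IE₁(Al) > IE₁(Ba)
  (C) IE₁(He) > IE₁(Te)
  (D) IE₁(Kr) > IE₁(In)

(A)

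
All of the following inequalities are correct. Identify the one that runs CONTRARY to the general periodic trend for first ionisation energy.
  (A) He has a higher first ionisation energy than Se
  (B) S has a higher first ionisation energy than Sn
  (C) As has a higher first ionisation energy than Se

The general trend: first ionisation energy increases across a period and decreases down a group.
(A) He (period 1, group 18) vs Se (period 4, group 16): the stated order agrees with the simple trend.
(B) S (period 3, group 16) vs Sn (period 5, group 14): the stated order agrees with the simple trend.
(C) As (period 4, group 15) vs Se (period 4, group 16): the stated order contradicts the simple trend.
The exception is (C): Se (4p⁴) ionizes more easily than half-filled As (4p³).

(C)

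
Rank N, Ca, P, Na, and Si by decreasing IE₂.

Na > N > P > Si > Ca

The second ionization energy removes an electron from the +1 ion. For each element: N⁺ still has 4 valence electrons; Ca⁺ still has 1 valence electron; P⁺ still has 4 valence electrons; Na⁺ is the bare [Ne] core; Si⁺ still has 3 valence electrons.
Breaking into a closed-shell core is much more expensive than removing a leftover valence electron — Na has the largest IE_2 here.
Valence configurations: N⁺ [He]2s²2p², Ca⁺ [Ar]4s¹, P⁺ [Ne]3s²3p², Si⁺ [Ne]3s²3p¹.
Approximate IE_2 values (kJ/mol): N 2856, Ca 1145, P 1907, Na 4562, Si 1577.
Hence IE_2: Ca < Si < P < N < Na.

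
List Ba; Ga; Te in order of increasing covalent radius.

Ga < Te < Ba

Ga is in period 4, group 13; Te is in period 5, group 16; Ba is in period 6, group 2.
Across a period the added protons contract the valence shell; down a group each new principal shell makes the atom larger.
Here both period and group differ, so the two effects have to be weighed against each other.
Te > Ga: the two effects oppose for this pair; the down-group effect wins (136 vs 124 pm).
Ba > Te: both effects reinforce here, so Ba is clearly the larger of the two.
For reference (pm): Ga 124, Te 136, Ba 196.
So from smallest to largest: Ga < Te < Ba.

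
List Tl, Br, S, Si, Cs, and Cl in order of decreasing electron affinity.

Si is in period 3, group 14; S is in period 3, group 16; Cl is in period 3, group 17; Br is in period 4, group 17; Cs is in period 6, group 1; Tl is in period 6, group 13.
Electron affinity generally becomes more exothermic across a period toward the halogens and less exothermic down a group.
Here both period and group differ, so the two effects have to be weighed against each other.
Cs > Tl: this pair runs against the simple trend — see the exception note.
Si > Cs: both effects reinforce here, so Si is clearly the higher of the two.
S > Si: S lies to the right of Si in period 3, so the across-period effect alone puts S higher.
Br > S: the two effects oppose for this pair; the across-period effect wins (325 vs 200 kJ/mol).
Cl > Br: they share group 17; the group trend gives Cl the larger value.
Note the exception: Cs has a higher electron affinity than Tl, contrary to the simple trend — Tl's ns²np¹ configuration gives only a small electron affinity — the sparsely filled np subshell binds an added electron weakly.
Approximate values (kJ/mol): Si 134, S 200, Cl 349, Br 325, Cs 46, Tl 19.
So from highest to lowest: Cl > Br > S > Si > Cs > Tl.

Cl > Br > S > Si > Cs > Tl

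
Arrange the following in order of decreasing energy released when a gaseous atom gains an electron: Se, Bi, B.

Se > Bi > B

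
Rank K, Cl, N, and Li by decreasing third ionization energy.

Li > N > K > Cl

The third ionization energy removes an electron from the +2 ion. For each element: K²⁺ is already 1 electron into the core; Cl²⁺ still has 5 valence electrons; N²⁺ still has 3 valence electrons; Li²⁺ is already 1 electron into the core.
Usually core removal costs more than valence removal, but here the competition is close: a tightly held n=2 valence electron can cost more to remove than an n=3 core electron, so the actual values have to decide it.
Valence configurations: Cl²⁺ [Ne]3s²3p³, N²⁺ [He]2s²2p¹.
The numbers (kJ/mol): K 4420, Cl 3822, N 4578, Li 11815.
Hence IE_3: Cl < K < N < Li.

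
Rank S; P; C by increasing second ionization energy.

The second ionization energy removes an electron from the +1 ion. For each element: S⁺ still has 5 valence electrons; P⁺ still has 4 valence electrons; C⁺ still has 3 valence electrons.
All are still removing valence electrons, so compare the +1 ions as you would atoms: IE_2 generally rises across a period (higher Z_eff) and falls down a group (larger shell), subject to the usual subshell exceptions.
Valence configurations: S⁺ [Ne]3s²3p³, P⁺ [Ne]3s²3p², C⁺ [He]2s²2p¹.
The numbers (kJ/mol): S 2252, P 1907, C 2353.
Overall IE_2 order: P < S < C.

P, S, C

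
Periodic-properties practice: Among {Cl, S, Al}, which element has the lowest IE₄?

Consider each +3 ion: Cl³⁺ still has 4 valence electrons; S³⁺ still has 3 valence electrons; Al³⁺ is the bare [Ne] core.
Pulling an electron out of a noble-gas core costs far more than removing a remaining valence electron, so Al sits at the high end of IE_4.
Valence configurations: Cl³⁺ [Ne]3s²3p², S³⁺ [Ne]3s²3p¹.
Tabulated IE_4 (kJ/mol): Cl 5159, S 4556, Al 11577.
So the fourth ionization energies run S < Cl < Al.

S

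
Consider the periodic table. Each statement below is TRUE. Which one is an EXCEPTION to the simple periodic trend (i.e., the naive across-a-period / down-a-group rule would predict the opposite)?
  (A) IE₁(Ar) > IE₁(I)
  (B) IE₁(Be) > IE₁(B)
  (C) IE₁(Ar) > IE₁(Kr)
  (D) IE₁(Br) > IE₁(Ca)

(B)

The general trend: first ionization energy increases across a period and decreases down a group.
(A) Ar (period 3, group 18) vs I (period 5, group 17): the stated order agrees with the simple trend.
(B) Be (period 2, group 2) vs B (period 2, group 13): the stated order contradicts the simple trend.
(C) Ar (period 3, group 18) vs Kr (period 4, group 18): the stated order agrees with the simple trend.
(D) Br (period 4, group 17) vs Ca (period 4, group 2): the stated order agrees with the simple trend.
The exception is (B): removing B's lone 2p electron is easier than breaking Be's filled 2s².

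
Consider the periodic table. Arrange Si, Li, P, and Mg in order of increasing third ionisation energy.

P < Si < Mg < Li

The third ionization energy removes an electron from the +2 ion. For each element: Si²⁺ still has 2 valence electrons; Li²⁺ is already 1 electron into the core; P²⁺ still has 3 valence electrons; Mg²⁺ is the bare [Ne] core.
Breaking into a closed-shell core is much more expensive than removing a leftover valence electron — Mg and Li have the largest IE_3 here.
Valence configurations: Si²⁺ [Ne]3s², P²⁺ [Ne]3s²3p¹.
P²⁺ loses a lone 3p electron whereas Si²⁺ must break into a filled 3s² pair, so IE_3(Si) > IE_3(P) even though P has the higher nuclear charge.
Approximate IE_3 values (kJ/mol): Si 3232, Li 11815, P 2914, Mg 7733.
Hence IE_3: P < Si < Mg < Li.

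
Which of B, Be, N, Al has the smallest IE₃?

Consider each +2 ion: B²⁺ still has 1 valence electron; Be²⁺ is the bare [He] core; N²⁺ still has 3 valence electrons; Al²⁺ still has 1 valence electron.
Breaking into a closed-shell core is much more expensive than removing a leftover valence electron — Be has the largest IE_3 here.
Valence configurations: B²⁺ [He]2s¹, N²⁺ [He]2s²2p¹, Al²⁺ [Ne]3s¹.
Tabulated IE_3 (kJ/mol): B 3660, Be 14849, N 4578, Al 2745.
Putting it together, IE_3: Al < B < N < Be.

Al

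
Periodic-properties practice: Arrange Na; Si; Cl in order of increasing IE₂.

Si, Cl, Na

The second ionization energy removes an electron from the +1 ion. For each element: Na⁺ is the bare [Ne] core; Si⁺ still has 3 valence electrons; Cl⁺ still has 6 valence electrons.
Breaking into a closed-shell core is much more expensive than removing a leftover valence electron — Na has the largest IE_2 here.
Valence configurations: Si⁺ [Ne]3s²3p¹, Cl⁺ [Ne]3s²3p⁴.
Approximate IE_2 values (kJ/mol): Na 4562, Si 1577, Cl 2298.
Putting it together, IE_2: Si < Cl < Na.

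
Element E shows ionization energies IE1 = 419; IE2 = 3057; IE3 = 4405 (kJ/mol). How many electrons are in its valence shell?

1

Look for the largest jump between consecutive ionization energies: IE2/IE1 ≈ 7.3, far larger than any earlier ratio.
That jump marks the point where a core electron is being removed. So the atom has 1 valence electron.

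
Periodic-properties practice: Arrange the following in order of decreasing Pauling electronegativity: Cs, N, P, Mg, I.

N is in period 2, group 15; Mg is in period 3, group 2; P is in period 3, group 15; I is in period 5, group 17; Cs is in period 6, group 1.
EN rises left→right (higher Z_eff, smaller atoms) and falls top→bottom (larger, more shielded atoms).
Here both period and group differ, so the two effects have to be weighed against each other.
Mg > Cs: both effects reinforce here, so Mg is clearly the higher of the two.
P > Mg: both are in period 3; the period trend gives P the larger value.
I > P: period and group pull opposite ways; the across-period shift dominates (2.66 vs 2.19).
N > I: the two effects oppose for this pair; the down-group effect wins (3.04 vs 2.66).
Tabulated electronegativity (Pauling): N 3.04, Mg 1.31, P 2.19, I 2.66, Cs 0.79.
So from highest to lowest: N > I > P > Mg > Cs.

N, I, P, Mg, Cs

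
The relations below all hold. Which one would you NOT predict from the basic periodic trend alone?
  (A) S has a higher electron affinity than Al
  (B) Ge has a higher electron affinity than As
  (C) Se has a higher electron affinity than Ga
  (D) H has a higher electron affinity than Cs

The general trend: electron affinity increases across a period and decreases down a group.
(A) S (period 3, group 16) vs Al (period 3, group 13): the stated order agrees with the simple trend.
(B) Ge (period 4, group 14) vs As (period 4, group 15): the stated order contradicts the simple trend.
(C) Se (period 4, group 16) vs Ga (period 4, group 13): the stated order agrees with the simple trend.
(D) H (period 1, group 1) vs Cs (period 6, group 1): the stated order agrees with the simple trend.
The exception is (B): adding an electron to As's half-filled 4p³ is unfavourable, so Ge (4p²) has the more exothermic EA.

(B)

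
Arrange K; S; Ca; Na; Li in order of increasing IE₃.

S, K, Ca, Na, Li

IE_3 is the cost of taking one more electron from the +2 cation: K²⁺ is already 1 electron into the core; S²⁺ still has 4 valence electrons; Ca²⁺ is the bare [Ar] core; Na²⁺ is already 1 electron into the core; Li²⁺ is already 1 electron into the core.
Core electrons are held far more tightly than valence electrons, so K, Ca, Na and Li top the IE_3 order.
The numbers (kJ/mol): K 4420, S 3357, Ca 4912, Na 6910, Li 11815.
So the third ionization energies run S < K < Ca < Na < Li.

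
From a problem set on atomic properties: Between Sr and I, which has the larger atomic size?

Sr is in period 5, group 2; I is in period 5, group 17.
Atomic radius shrinks across a period as nuclear charge pulls the same shell inward, and grows down a group as new shells are added.
All lie in period 5, so atomic radius increases right to left.
So Sr has the larger atomic size (Sr > I).

Sr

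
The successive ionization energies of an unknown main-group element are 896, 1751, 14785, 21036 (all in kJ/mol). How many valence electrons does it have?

Look for the largest jump between consecutive ionization energies: IE3/IE2 ≈ 8.4, far larger than any earlier ratio.
That jump marks the point where a core electron is being removed. So the atom has 2 valence electrons.

2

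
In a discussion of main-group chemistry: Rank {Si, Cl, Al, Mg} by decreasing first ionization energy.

IE₁ increases left→right with effective nuclear charge and decreases top→bottom as the valence shell moves farther out.
All lie in period 3; the across-period trend (first ionization energy increases left to right) applies, with the exception below.
Note the exception: Mg has a higher first ionization energy than Al, contrary to the simple trend — Al's single 3p electron is easier to remove than one from Mg's filled 3s².
For reference (kJ/mol): Mg 738, Al 578, Si 786, Cl 1251.
So from highest to lowest: Cl > Si > Mg > Al.

Cl > Si > Mg > Al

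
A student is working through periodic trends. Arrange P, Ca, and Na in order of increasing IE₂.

The second ionization energy removes an electron from the +1 ion. For each element: P⁺ still has 4 valence electrons; Ca⁺ still has 1 valence electron; Na⁺ is the bare [Ne] core.
Breaking into a closed-shell core is much more expensive than removing a leftover valence electron — Na has the largest IE_2 here.
Valence configurations: P⁺ [Ne]3s²3p², Ca⁺ [Ar]4s¹.
Approximate IE_2 values (kJ/mol): P 1907, Ca 1145, Na 4562.
Overall IE_2 order: Ca < P < Na.

Ca < P < Na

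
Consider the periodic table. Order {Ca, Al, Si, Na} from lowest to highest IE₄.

Si, Ca, Na, Al

Consider each +3 ion: Ca³⁺ is already 1 electron into the core; Al³⁺ is the bare [Ne] core; Si³⁺ still has 1 valence electron; Na³⁺ is already 2 electrons into the core.
Pulling an electron out of a noble-gas core costs far more than removing a remaining valence electron, so Ca, Na and Al sit at the high end of IE_4.
The numbers (kJ/mol): Ca 6491, Al 11577, Si 4356, Na 9543.
Hence IE_4: Si < Ca < Na < Al.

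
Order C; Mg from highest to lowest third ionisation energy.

Mg > C

The third ionization energy removes an electron from the +2 ion. For each element: C²⁺ still has 2 valence electrons; Mg²⁺ is the bare [Ne] core.
Breaking into a closed-shell core is much more expensive than removing a leftover valence electron — Mg has the largest IE_3 here.
The numbers (kJ/mol): C 4620, Mg 7733.
Overall IE_3 order: C < Mg.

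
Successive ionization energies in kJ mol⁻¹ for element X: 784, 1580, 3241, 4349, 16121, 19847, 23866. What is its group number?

Group 14

Look for the largest jump between consecutive ionization energies: IE5/IE4 ≈ 3.7, far larger than any earlier ratio.
That jump marks the point where a core electron is being removed. So the atom has 4 valence electrons.
A main-group element with 4 valence electrons is in group 14.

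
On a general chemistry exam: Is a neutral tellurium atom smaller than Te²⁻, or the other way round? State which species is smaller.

Forming Te²⁻ adds 2 electrons to Te. More electron–electron repulsion in the same shell, with unchanged nuclear charge, lets the cloud expand.
An anion is larger than its parent atom: Te²⁻ > Te.

Te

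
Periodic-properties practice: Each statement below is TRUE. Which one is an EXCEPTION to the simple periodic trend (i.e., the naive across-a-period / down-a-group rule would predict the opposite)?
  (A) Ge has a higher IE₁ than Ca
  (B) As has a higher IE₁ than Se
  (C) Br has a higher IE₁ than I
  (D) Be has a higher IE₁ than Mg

The general trend: IE₁ increases across a period and decreases down a group.
(A) Ge (period 4, group 14) vs Ca (period 4, group 2): the stated order agrees with the simple trend.
(B) As (period 4, group 15) vs Se (period 4, group 16): the stated order contradicts the simple trend.
(C) Br (period 4, group 17) vs I (period 5, group 17): the stated order agrees with the simple trend.
(D) Be (period 2, group 2) vs Mg (period 3, group 2): the stated order agrees with the simple trend.
The exception is (B): Se (4p⁴) ionizes more easily than half-filled As (4p³).

(B)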